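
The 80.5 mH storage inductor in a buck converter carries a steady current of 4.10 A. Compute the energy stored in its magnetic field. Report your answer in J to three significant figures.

Stored magnetic energy: U = ½LI².
U = ½(8.050×10^-2 H)(4.10 A)² = 0.6766 J.

U ≈ 0.677 J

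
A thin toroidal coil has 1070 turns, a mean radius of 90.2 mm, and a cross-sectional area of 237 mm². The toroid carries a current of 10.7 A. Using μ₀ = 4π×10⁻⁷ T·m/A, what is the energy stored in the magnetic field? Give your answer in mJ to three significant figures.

L = μ₀N²A/(2πR) = (4π×10⁻⁷)(1070)²(2.370×10^-4)/(2π×9.020×10^-2) = 6.016×10^-4 H.
U = ½LI² = ½(6.016×10^-4)(10.7)² = 3.444×10^-2 J.

U ≈ 34.4 mJ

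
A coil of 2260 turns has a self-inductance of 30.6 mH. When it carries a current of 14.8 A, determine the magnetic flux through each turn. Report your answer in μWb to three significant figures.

Φ_B ≈ 200 μWb

From L = NΦ_B/I, the flux per turn is Φ_B = LI/N.
Φ_B = (3.060×10^-2 H)(14.8 A)/2260 = 2.004×10^-4 Wb.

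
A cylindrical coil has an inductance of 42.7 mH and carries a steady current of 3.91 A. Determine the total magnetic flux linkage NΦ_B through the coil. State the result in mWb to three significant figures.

From L = NΦ_B/I, the flux linkage is NΦ_B = LI.
NΦ_B = (4.270×10^-2 H)(3.91 A) = 0.167 Wb.

NΦ_B ≈ 167 mWb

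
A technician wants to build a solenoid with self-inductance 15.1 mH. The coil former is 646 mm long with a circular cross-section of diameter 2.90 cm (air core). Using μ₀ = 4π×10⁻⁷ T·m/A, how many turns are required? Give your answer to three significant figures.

N ≈ 3430 turns

A = π(d/2)² = π(1.450×10^-2 m)² = 6.605×10^-4 m².
From L = μ₀N²A/ℓ, N = √(Lℓ / (μ₀A)).
N = √[(1.510×10^-2)(0.646) / ((4π×10⁻⁷)×6.605×10^-4)] = √(1.175×10^7) ≈ 3428.1.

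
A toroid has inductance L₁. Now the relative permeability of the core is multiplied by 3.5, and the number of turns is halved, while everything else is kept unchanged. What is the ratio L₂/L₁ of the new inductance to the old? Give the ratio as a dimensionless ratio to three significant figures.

For a toroid, L ∝ μᵣN²A/R.
L₂/L₁ = (3.5) × (0.5)^2 = 0.875.

L₂/L₁ = 0.875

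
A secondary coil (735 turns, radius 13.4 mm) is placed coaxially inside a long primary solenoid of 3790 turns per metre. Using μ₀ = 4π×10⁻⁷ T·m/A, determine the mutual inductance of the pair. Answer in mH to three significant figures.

M ≈ 1.97 mH

The outer solenoid produces a uniform field B₁ = μ₀n₁I₁ across the inner coil,
so the flux linkage is N₂Φ = N₂B₁A₂ = μ₀n₁N₂A₂·I₁, giving M = μ₀n₁N₂A₂.
A₂ = πr² = π(1.340×10^-2 m)² = 5.641×10^-4 m².
M = (4π×10⁻⁷)(3790)(735)(5.641×10^-4) = 1.9747×10^-3 H.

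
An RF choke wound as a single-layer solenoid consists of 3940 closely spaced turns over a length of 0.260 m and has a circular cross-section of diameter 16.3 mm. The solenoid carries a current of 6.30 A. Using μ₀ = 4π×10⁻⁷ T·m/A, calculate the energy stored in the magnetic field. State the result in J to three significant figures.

A = π(d/2)² = π(8.150×10^-3 m)² = 2.087×10^-4 m².
L = μ₀N²A/ℓ = (4π×10⁻⁷)(3940)²(2.087×10^-4)/(0.26) = 1.566×10^-2 H.
U = ½LI² = ½(1.566×10^-2)(6.30)² = 0.3107 J.

U ≈ 0.311 J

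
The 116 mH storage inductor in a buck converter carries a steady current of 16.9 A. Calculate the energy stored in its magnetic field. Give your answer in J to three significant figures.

Stored magnetic energy: U = ½LI².
U = ½(0.116 H)(16.9 A)² = 16.57 J.

U ≈ 16.6 J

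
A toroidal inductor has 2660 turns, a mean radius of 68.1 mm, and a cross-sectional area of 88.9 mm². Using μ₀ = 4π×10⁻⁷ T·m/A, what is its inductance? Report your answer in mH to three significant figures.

For a thin toroid, L = μ₀N²A/(2πR).
L = (4π×10⁻⁷)(2660)²(8.890×10^-5) / (2π×6.810×10^-2 m) = 1.847×10^-3 H.

L ≈ 1.85 mH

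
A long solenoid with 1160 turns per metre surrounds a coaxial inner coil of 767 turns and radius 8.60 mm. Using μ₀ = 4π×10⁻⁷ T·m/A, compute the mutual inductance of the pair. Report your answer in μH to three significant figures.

M ≈ 260 μH

The outer solenoid produces a uniform field B₁ = μ₀n₁I₁ across the inner coil,
so the flux linkage is N₂Φ = N₂B₁A₂ = μ₀n₁N₂A₂·I₁, giving M = μ₀n₁N₂A₂.
A₂ = πr² = π(8.600×10^-3 m)² = 2.324×10^-4 m².
M = (4π×10⁻⁷)(1160)(767)(2.324×10^-4) = 2.598×10^-4 H.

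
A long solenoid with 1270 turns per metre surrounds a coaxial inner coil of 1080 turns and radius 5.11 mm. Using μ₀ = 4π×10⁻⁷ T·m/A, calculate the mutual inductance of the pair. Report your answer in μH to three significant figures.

M ≈ 141 μH

The outer solenoid produces a uniform field B₁ = μ₀n₁I₁ across the inner coil,
so the flux linkage is N₂Φ = N₂B₁A₂ = μ₀n₁N₂A₂·I₁, giving M = μ₀n₁N₂A₂.
A₂ = πr² = π(5.110×10^-3 m)² = 8.203×10^-5 m².
M = (4π×10⁻⁷)(1270)(1080)(8.203×10^-5) = 1.414×10^-4 H.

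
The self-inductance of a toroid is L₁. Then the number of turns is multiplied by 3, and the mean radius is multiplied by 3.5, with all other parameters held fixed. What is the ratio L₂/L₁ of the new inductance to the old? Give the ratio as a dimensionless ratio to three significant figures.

For a toroid, L ∝ μᵣN²A/R.
L₂/L₁ = (3)^2 × (3.5)^-1 = 2.57.

L₂/L₁ = 2.57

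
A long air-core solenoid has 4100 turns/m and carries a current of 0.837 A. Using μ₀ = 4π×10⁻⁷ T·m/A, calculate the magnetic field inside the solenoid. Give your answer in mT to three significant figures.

Inside a long solenoid, B = μ₀nI.
B = (4π×10⁻⁷)(4.100×10^3 m⁻¹)(0.837 A) = 4.312×10^-3 T.

B ≈ 4.31 mT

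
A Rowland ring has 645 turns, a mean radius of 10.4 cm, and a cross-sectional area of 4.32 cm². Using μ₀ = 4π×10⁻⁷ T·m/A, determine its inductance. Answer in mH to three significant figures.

For a thin toroid, L = μ₀N²A/(2πR).
L = (4π×10⁻⁷)(645)²(4.320×10^-4) / (2π×0.104 m) = 3.456×10^-4 H.

L ≈ 0.346 mH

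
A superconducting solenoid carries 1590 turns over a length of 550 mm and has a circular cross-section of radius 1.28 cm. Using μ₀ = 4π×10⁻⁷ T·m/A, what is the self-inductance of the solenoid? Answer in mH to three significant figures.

A = πr² = π(1.280×10^-2 m)² = 5.147×10^-4 m².
For a long solenoid, L = μ₀N²A/ℓ.
L = (4π×10⁻⁷)(1590)²(5.147×10^-4)/(0.55 m) = 2.973×10^-3 H.

L ≈ 2.97 mH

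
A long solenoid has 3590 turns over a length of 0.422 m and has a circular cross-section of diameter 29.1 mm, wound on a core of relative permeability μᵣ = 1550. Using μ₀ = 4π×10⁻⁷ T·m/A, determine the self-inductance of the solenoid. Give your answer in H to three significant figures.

A = π(d/2)² = π(1.455×10^-2 m)² = 6.651×10^-4 m².
For a long solenoid, L = μ₀μᵣN²A/ℓ.
L = (4π×10⁻⁷)(1550)(3590)²(6.651×10^-4)/(0.422 m) = 39.56 H.

L ≈ 39.6 H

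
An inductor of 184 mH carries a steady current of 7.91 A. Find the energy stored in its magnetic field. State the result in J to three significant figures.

Stored magnetic energy: U = ½LI².
U = ½(0.184 H)(7.91 A)² = 5.756 J.

U ≈ 5.76 J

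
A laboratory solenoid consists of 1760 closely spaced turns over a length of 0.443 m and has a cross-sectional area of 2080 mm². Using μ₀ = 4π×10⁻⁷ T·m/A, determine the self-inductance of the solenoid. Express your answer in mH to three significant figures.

A = 2080 mm² = 2.080×10^-3 m².
For a long solenoid, L = μ₀N²A/ℓ.
L = (4π×10⁻⁷)(1760)²(2.080×10^-3)/(0.443 m) = 1.828×10^-2 H.

L ≈ 18.3 mH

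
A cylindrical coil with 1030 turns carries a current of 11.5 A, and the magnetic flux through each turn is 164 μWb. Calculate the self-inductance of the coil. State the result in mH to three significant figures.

L ≈ 14.7 mH

Self-inductance is defined by L = NΦ_B/I (flux linkage over current).
L = (1030)(1.640×10^-4 Wb)/(11.5 A) = 1.469×10^-2 H.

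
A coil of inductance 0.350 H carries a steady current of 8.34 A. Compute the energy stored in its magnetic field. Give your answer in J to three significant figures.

U ≈ 12.2 J

Stored magnetic energy: U = ½LI².
U = ½(0.35 H)(8.34 A)² = 12.17 J.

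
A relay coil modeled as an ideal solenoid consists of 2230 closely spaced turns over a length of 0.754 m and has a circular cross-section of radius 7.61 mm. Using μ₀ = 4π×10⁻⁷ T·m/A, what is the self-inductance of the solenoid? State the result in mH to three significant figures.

L ≈ 1.51 mH

A = πr² = π(7.610×10^-3 m)² = 1.819×10^-4 m².
For a long solenoid, L = μ₀N²A/ℓ.
L = (4π×10⁻⁷)(2230)²(1.819×10^-4)/(0.754 m) = 1.508×10^-3 H.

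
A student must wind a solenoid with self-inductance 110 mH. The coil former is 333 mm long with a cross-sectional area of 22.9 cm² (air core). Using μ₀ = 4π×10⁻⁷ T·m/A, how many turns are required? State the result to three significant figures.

N ≈ 3570 turns

A = 22.9 cm² = 2.290×10^-3 m².
From L = μ₀N²A/ℓ, N = √(Lℓ / (μ₀A)).
N = √[(0.11)(0.333) / ((4π×10⁻⁷)×2.290×10^-3)] = √(1.273×10^7) ≈ 3567.8.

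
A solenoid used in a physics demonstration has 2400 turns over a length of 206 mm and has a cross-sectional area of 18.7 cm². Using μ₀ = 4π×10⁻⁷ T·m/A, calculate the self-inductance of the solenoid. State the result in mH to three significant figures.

A = 18.7 cm² = 1.870×10^-3 m².
For a long solenoid, L = μ₀N²A/ℓ.
L = (4π×10⁻⁷)(2400)²(1.870×10^-3)/(0.206 m) = 6.571×10^-2 H.

L ≈ 65.7 mH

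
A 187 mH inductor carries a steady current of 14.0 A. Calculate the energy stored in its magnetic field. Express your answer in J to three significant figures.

Stored magnetic energy: U = ½LI².
U = ½(0.187 H)(14.0 A)² = 18.33 J.

U ≈ 18.3 J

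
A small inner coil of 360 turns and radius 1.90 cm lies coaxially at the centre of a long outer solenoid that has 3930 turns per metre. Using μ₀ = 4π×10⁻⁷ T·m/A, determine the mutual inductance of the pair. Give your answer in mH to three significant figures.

M ≈ 2.02 mH

The outer solenoid produces a uniform field B₁ = μ₀n₁I₁ across the inner coil,
so the flux linkage is N₂Φ = N₂B₁A₂ = μ₀n₁N₂A₂·I₁, giving M = μ₀n₁N₂A₂.
A₂ = πr² = π(1.900×10^-2 m)² = 1.134×10^-3 m².
M = (4π×10⁻⁷)(3930)(360)(1.134×10^-3) = 2.016×10^-3 H.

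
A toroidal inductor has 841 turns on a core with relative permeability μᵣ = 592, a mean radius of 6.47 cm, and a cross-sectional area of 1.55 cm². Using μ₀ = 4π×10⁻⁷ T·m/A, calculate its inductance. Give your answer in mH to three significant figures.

L ≈ 201 mH

For a thin toroid, L = μ₀μᵣN²A/(2πR).
L = (4π×10⁻⁷)(592)(841)²(1.550×10^-4) / (2π×6.470×10^-2 m) = 0.2006 H.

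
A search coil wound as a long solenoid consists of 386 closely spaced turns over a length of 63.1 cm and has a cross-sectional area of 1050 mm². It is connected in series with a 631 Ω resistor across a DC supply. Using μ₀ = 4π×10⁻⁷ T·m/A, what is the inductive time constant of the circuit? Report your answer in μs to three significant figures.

τ ≈ 0.494 μs

A = 1050 mm² = 1.050×10^-3 m².
L = μ₀N²A/ℓ = (4π×10⁻⁷)(386)²(1.050×10^-3)/(0.631) = 3.116×10^-4 H.
τ = L/R = (3.116×10^-4)/(631) = 4.938×10^-7 s.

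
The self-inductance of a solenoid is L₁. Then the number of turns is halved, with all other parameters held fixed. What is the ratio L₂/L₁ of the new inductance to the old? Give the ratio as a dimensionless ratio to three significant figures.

L₂/L₁ = 0.250

For a solenoid, L ∝ μᵣN²A/ℓ.
L₂/L₁ = (0.5)^2 = 0.250.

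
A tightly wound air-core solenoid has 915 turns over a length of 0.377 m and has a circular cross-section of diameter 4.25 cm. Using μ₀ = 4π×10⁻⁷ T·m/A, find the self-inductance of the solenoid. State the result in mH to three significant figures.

L ≈ 3.96 mH

A = π(d/2)² = π(2.125×10^-2 m)² = 1.419×10^-3 m².
For a long solenoid, L = μ₀N²A/ℓ.
L = (4π×10⁻⁷)(915)²(1.419×10^-3)/(0.377 m) = 3.959×10^-3 H.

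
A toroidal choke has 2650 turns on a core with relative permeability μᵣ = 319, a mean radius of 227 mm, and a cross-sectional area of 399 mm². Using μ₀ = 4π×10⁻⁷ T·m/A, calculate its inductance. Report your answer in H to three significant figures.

L ≈ 0.788 H

For a thin toroid, L = μ₀μᵣN²A/(2πR).
L = (4π×10⁻⁷)(319)(2650)²(3.990×10^-4) / (2π×0.227 m) = 0.7875 H.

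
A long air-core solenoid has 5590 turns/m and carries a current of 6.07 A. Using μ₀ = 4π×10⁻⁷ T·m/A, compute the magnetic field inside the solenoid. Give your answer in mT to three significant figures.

Inside a long solenoid, B = μ₀nI.
B = (4π×10⁻⁷)(5.590×10^3 m⁻¹)(6.07 A) = 4.264×10^-2 T.

B ≈ 42.6 mT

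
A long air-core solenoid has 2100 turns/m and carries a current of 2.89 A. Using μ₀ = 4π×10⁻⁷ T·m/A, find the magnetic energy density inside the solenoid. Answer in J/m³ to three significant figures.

u ≈ 23.1 J/m³

B = μ₀nI = (4π×10⁻⁷)(2.100×10^3)(2.89) = 7.627×10^-3 T.
u = B²/(2μ₀) = (7.627×10^-3)²/(2×4π×10⁻⁷) = 23.14 J/m³.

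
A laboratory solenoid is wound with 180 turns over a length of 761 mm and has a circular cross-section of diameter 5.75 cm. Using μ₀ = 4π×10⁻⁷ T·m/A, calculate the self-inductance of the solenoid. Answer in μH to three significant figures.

L ≈ 139 μH

A = π(d/2)² = π(2.875×10^-2 m)² = 2.597×10^-3 m².
For a long solenoid, L = μ₀N²A/ℓ.
L = (4π×10⁻⁷)(180)²(2.597×10^-3)/(0.761 m) = 1.389×10^-4 H.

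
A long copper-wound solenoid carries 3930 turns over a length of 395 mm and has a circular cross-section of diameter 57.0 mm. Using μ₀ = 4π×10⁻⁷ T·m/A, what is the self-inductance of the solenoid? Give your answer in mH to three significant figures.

L ≈ 125 mH

A = π(d/2)² = π(2.850×10^-2 m)² = 2.552×10^-3 m².
For a long solenoid, L = μ₀N²A/ℓ.
L = (4π×10⁻⁷)(3930)²(2.552×10^-3)/(0.395 m) = 0.1254 H.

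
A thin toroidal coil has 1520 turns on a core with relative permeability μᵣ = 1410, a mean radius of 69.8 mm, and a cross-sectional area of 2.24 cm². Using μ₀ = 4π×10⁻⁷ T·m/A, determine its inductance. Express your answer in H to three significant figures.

For a thin toroid, L = μ₀μᵣN²A/(2πR).
L = (4π×10⁻⁷)(1410)(1520)²(2.240×10^-4) / (2π×6.980×10^-2 m) = 2.091 H.

L ≈ 2.09 H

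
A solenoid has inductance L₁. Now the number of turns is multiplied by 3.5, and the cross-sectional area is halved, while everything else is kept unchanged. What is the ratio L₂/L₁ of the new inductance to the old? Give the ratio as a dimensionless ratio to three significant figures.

For a solenoid, L ∝ μᵣN²A/ℓ.
L₂/L₁ = (3.5)^2 × (0.5) = 6.13.

L₂/L₁ = 6.13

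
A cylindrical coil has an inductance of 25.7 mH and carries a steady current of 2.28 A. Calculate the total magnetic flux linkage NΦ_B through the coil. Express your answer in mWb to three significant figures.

NΦ_B ≈ 58.6 mWb

From L = NΦ_B/I, the flux linkage is NΦ_B = LI.
NΦ_B = (2.570×10^-2 H)(2.28 A) = 5.860×10^-2 Wb.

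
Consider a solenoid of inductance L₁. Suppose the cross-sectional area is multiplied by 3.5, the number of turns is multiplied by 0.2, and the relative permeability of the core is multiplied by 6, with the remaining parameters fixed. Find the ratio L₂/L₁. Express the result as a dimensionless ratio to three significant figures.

L₂/L₁ = 0.840

For a solenoid, L ∝ μᵣN²A/ℓ.
L₂/L₁ = (3.5) × (0.2)^2 × (6) = 0.840.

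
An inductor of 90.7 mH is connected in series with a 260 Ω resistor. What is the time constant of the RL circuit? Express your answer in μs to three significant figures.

τ ≈ 349 μs

τ = L/R = (9.070×10^-2 H)/(260 Ω) = 3.488×10^-4 s.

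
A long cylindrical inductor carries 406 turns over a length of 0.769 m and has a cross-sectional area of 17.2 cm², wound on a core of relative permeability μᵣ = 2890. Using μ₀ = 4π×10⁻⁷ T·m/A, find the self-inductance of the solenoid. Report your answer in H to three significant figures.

L ≈ 1.34 H

A = 17.2 cm² = 1.720×10^-3 m².
For a long solenoid, L = μ₀μᵣN²A/ℓ.
L = (4π×10⁻⁷)(2890)(406)²(1.720×10^-3)/(0.769 m) = 1.339 H.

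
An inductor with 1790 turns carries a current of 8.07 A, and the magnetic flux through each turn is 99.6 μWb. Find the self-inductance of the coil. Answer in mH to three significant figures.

Self-inductance is defined by L = NΦ_B/I (flux linkage over current).
L = (1790)(9.960×10^-5 Wb)/(8.07 A) = 2.209×10^-2 H.

L ≈ 22.1 mH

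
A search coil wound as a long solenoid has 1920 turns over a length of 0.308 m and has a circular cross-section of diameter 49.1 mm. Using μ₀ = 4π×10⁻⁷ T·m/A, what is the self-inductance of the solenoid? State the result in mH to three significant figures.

L ≈ 28.5 mH

A = π(d/2)² = π(2.455×10^-2 m)² = 1.893×10^-3 m².
For a long solenoid, L = μ₀N²A/ℓ.
L = (4π×10⁻⁷)(1920)²(1.893×10^-3)/(0.308 m) = 2.848×10^-2 H.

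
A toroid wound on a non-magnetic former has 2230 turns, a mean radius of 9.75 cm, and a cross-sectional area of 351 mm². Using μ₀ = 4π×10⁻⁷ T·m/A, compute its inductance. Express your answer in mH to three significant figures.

For a thin toroid, L = μ₀N²A/(2πR).
L = (4π×10⁻⁷)(2230)²(3.510×10^-4) / (2π×9.750×10^-2 m) = 3.580×10^-3 H.

L ≈ 3.58 mH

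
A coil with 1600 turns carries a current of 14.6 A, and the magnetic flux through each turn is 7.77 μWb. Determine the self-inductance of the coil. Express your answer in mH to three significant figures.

L ≈ 0.852 mH

Self-inductance is defined by L = NΦ_B/I (flux linkage over current).
L = (1600)(7.770×10^-6 Wb)/(14.6 A) = 8.515×10^-4 H.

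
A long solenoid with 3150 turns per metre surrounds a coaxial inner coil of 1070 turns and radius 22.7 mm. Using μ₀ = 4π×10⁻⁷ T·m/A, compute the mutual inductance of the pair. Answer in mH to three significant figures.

The outer solenoid produces a uniform field B₁ = μ₀n₁I₁ across the inner coil,
so the flux linkage is N₂Φ = N₂B₁A₂ = μ₀n₁N₂A₂·I₁, giving M = μ₀n₁N₂A₂.
A₂ = πr² = π(2.270×10^-2 m)² = 1.619×10^-3 m².
M = (4π×10⁻⁷)(3150)(1070)(1.619×10^-3) = 6.857×10^-3 H.

M ≈ 6.86 mH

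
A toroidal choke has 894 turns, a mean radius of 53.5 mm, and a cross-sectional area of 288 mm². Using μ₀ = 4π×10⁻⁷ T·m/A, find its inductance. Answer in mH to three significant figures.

L ≈ 0.860 mH

For a thin toroid, L = μ₀N²A/(2πR).
L = (4π×10⁻⁷)(894)²(2.880×10^-4) / (2π×5.350×10^-2 m) = 8.6049×10^-4 H.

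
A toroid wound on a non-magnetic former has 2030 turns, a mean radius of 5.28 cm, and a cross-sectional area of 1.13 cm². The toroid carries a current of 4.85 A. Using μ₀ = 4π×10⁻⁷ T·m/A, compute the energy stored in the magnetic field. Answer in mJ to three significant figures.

U ≈ 20.7 mJ

L = μ₀N²A/(2πR) = (4π×10⁻⁷)(2030)²(1.130×10^-4)/(2π×5.280×10^-2) = 1.764×10^-3 H.
U = ½LI² = ½(1.764×10^-3)(4.85)² = 2.0745×10^-2 J.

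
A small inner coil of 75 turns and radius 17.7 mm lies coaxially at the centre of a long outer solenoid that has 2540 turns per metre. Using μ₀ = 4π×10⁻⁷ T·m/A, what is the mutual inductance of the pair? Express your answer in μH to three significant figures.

The outer solenoid produces a uniform field B₁ = μ₀n₁I₁ across the inner coil,
so the flux linkage is N₂Φ = N₂B₁A₂ = μ₀n₁N₂A₂·I₁, giving M = μ₀n₁N₂A₂.
A₂ = πr² = π(1.770×10^-2 m)² = 9.842×10^-4 m².
M = (4π×10⁻⁷)(2540)(75)(9.842×10^-4) = 2.356×10^-4 H.

M ≈ 236 μH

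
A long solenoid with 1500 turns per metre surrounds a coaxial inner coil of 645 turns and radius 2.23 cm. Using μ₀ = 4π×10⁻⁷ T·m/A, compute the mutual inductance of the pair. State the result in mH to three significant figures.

The outer solenoid produces a uniform field B₁ = μ₀n₁I₁ across the inner coil,
so the flux linkage is N₂Φ = N₂B₁A₂ = μ₀n₁N₂A₂·I₁, giving M = μ₀n₁N₂A₂.
A₂ = πr² = π(2.230×10^-2 m)² = 1.562×10^-3 m².
M = (4π×10⁻⁷)(1500)(645)(1.562×10^-3) = 1.899×10^-3 H.

M ≈ 1.90 mH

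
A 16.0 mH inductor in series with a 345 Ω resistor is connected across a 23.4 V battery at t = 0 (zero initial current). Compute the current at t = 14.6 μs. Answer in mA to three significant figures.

I ≈ 18.3 mA

τ = L/R = 1.600×10^-2/345 = 4.638×10^-5 s; final current I_∞ = ε/R = 23.4/345 = 6.783×10^-2 A.
I(t) = I_∞(1 − e^(−t/τ)) with t/τ = 0.315.
I = (6.783×10^-2)(1 − e^(−0.315)) = 1.832×10^-2 A.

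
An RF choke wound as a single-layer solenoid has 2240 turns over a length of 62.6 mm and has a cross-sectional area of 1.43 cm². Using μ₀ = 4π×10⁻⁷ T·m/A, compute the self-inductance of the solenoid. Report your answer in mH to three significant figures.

L ≈ 14.4 mH

A = 1.43 cm² = 1.430×10^-4 m².
For a long solenoid, L = μ₀N²A/ℓ.
L = (4π×10⁻⁷)(2240)²(1.430×10^-4)/(6.260×10^-2 m) = 1.440×10^-2 H.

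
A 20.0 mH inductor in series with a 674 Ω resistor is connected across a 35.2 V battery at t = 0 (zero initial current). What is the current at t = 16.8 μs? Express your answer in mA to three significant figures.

τ = L/R = 2.000×10^-2/674 = 2.967×10^-5 s; final current I_∞ = ε/R = 35.2/674 = 5.223×10^-2 A.
I(t) = I_∞(1 − e^(−t/τ)) with t/τ = 0.566.
I = (5.223×10^-2)(1 − e^(−0.566)) = 2.258×10^-2 A.

I ≈ 22.6 mA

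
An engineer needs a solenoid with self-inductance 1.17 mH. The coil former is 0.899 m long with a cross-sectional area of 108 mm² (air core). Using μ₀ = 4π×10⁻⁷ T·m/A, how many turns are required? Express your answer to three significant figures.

N ≈ 2780 turns

A = 108 mm² = 1.080×10^-4 m².
From L = μ₀N²A/ℓ, N = √(Lℓ / (μ₀A)).
N = √[(1.170×10^-3)(0.899) / ((4π×10⁻⁷)×1.080×10^-4)] = √(7.750×10^6) ≈ 2783.9.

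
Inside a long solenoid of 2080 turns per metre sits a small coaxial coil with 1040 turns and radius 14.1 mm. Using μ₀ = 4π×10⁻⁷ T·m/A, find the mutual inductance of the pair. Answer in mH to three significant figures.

M ≈ 1.70 mH

The outer solenoid produces a uniform field B₁ = μ₀n₁I₁ across the inner coil,
so the flux linkage is N₂Φ = N₂B₁A₂ = μ₀n₁N₂A₂·I₁, giving M = μ₀n₁N₂A₂.
A₂ = πr² = π(1.410×10^-2 m)² = 6.246×10^-4 m².
M = (4π×10⁻⁷)(2080)(1040)(6.246×10^-4) = 1.698×10^-3 H.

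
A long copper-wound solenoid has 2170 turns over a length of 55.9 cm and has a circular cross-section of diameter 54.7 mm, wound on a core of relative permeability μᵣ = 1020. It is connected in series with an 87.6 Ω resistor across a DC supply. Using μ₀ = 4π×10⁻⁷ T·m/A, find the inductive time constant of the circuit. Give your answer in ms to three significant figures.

A = π(d/2)² = π(2.735×10^-2 m)² = 2.350×10^-3 m².
L = μ₀μᵣN²A/ℓ = (4π×10⁻⁷)(1020)(2170)²(2.350×10^-3)/(0.559) = 25.37 H.
τ = L/R = (25.37)/(87.6) = 0.2897 s.

τ ≈ 290 ms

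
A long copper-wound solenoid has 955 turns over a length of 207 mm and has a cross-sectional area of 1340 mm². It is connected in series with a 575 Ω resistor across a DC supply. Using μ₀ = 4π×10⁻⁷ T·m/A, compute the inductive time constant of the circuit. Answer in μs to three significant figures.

τ ≈ 12.9 μs

A = 1340 mm² = 1.340×10^-3 m².
L = μ₀N²A/ℓ = (4π×10⁻⁷)(955)²(1.340×10^-3)/(0.207) = 7.419×10^-3 H.
τ = L/R = (7.419×10^-3)/(575) = 1.290×10^-5 s.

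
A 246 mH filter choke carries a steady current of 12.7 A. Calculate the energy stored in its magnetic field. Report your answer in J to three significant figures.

U ≈ 19.8 J

Stored magnetic energy: U = ½LI².
U = ½(0.246 H)(12.7 A)² = 19.84 J.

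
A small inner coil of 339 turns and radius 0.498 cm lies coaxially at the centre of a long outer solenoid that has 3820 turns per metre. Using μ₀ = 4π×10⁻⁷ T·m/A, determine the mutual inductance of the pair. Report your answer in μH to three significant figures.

M ≈ 127 μH

The outer solenoid produces a uniform field B₁ = μ₀n₁I₁ across the inner coil,
so the flux linkage is N₂Φ = N₂B₁A₂ = μ₀n₁N₂A₂·I₁, giving M = μ₀n₁N₂A₂.
A₂ = πr² = π(4.980×10^-3 m)² = 7.791×10^-5 m².
M = (4π×10⁻⁷)(3820)(339)(7.791×10^-5) = 1.268×10^-4 H.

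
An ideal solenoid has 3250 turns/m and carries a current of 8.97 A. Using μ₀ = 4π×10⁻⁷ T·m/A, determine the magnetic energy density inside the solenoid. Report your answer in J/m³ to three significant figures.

u ≈ 534 J/m³

B = μ₀nI = (4π×10⁻⁷)(3.250×10^3)(8.97) = 3.663×10^-2 T.
u = B²/(2μ₀) = (3.663×10^-2)²/(2×4π×10⁻⁷) = 534 J/m³.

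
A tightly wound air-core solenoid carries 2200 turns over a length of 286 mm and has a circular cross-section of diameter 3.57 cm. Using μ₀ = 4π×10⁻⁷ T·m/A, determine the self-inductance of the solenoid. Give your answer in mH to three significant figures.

L ≈ 21.3 mH

A = π(d/2)² = π(1.785×10^-2 m)² = 1.001×10^-3 m².
For a long solenoid, L = μ₀N²A/ℓ.
L = (4π×10⁻⁷)(2200)²(1.001×10^-3)/(0.286 m) = 2.129×10^-2 H.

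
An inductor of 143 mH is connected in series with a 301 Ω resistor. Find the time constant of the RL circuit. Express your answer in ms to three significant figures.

τ ≈ 0.475 ms

τ = L/R = (0.143 H)/(301 Ω) = 4.751×10^-4 s.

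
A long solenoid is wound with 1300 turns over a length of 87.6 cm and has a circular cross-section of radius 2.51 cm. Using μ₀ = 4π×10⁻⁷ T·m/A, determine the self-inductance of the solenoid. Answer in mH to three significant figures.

A = πr² = π(2.510×10^-2 m)² = 1.979×10^-3 m².
For a long solenoid, L = μ₀N²A/ℓ.
L = (4π×10⁻⁷)(1300)²(1.979×10^-3)/(0.876 m) = 4.798×10^-3 H.

L ≈ 4.80 mH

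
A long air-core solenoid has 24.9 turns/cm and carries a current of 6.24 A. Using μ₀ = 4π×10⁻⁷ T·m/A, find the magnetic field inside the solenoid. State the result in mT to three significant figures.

Inside a long solenoid, B = μ₀nI.
B = (4π×10⁻⁷)(2.490×10^3 m⁻¹)(6.24 A) = 1.953×10^-2 T.

B ≈ 19.5 mT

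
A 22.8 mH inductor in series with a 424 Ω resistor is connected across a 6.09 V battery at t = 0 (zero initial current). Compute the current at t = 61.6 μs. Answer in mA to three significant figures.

τ = L/R = 2.280×10^-2/424 = 5.377×10^-5 s; final current I_∞ = ε/R = 6.09/424 = 1.436×10^-2 A.
I(t) = I_∞(1 − e^(−t/τ)) with t/τ = 1.146.
I = (1.436×10^-2)(1 − e^(−1.146)) = 9.79498×10^-3 A.

I ≈ 9.79 mA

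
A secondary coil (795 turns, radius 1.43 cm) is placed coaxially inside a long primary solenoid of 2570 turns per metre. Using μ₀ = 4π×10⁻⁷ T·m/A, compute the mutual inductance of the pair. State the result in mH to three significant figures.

The outer solenoid produces a uniform field B₁ = μ₀n₁I₁ across the inner coil,
so the flux linkage is N₂Φ = N₂B₁A₂ = μ₀n₁N₂A₂·I₁, giving M = μ₀n₁N₂A₂.
A₂ = πr² = π(1.430×10^-2 m)² = 6.424×10^-4 m².
M = (4π×10⁻⁷)(2570)(795)(6.424×10^-4) = 1.649×10^-3 H.

M ≈ 1.65 mH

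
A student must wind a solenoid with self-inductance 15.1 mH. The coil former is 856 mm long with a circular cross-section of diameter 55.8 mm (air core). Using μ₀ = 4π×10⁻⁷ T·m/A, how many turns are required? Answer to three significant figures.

N ≈ 2050 turns

A = π(d/2)² = π(2.790×10^-2 m)² = 2.445×10^-3 m².
From L = μ₀N²A/ℓ, N = √(Lℓ / (μ₀A)).
N = √[(1.510×10^-2)(0.856) / ((4π×10⁻⁷)×2.445×10^-3)] = √(4.206×10^6) ≈ 2050.9.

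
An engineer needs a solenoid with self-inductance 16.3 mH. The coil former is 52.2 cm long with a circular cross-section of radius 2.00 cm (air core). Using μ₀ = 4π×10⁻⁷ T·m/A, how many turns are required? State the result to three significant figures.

N ≈ 2320 turns

A = πr² = π(2.000×10^-2 m)² = 1.257×10^-3 m².
From L = μ₀N²A/ℓ, N = √(Lℓ / (μ₀A)).
N = √[(1.630×10^-2)(0.522) / ((4π×10⁻⁷)×1.257×10^-3)] = √(5.388×10^6) ≈ 2321.2.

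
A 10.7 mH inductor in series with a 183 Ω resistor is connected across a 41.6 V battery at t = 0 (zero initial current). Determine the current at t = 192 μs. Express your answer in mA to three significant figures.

τ = L/R = 1.070×10^-2/183 = 5.847×10^-5 s; final current I_∞ = ε/R = 41.6/183 = 0.2273 A.
I(t) = I_∞(1 − e^(−t/τ)) with t/τ = 3.284.
I = (0.2273)(1 − e^(−3.284)) = 0.2188 A.

I ≈ 219 mA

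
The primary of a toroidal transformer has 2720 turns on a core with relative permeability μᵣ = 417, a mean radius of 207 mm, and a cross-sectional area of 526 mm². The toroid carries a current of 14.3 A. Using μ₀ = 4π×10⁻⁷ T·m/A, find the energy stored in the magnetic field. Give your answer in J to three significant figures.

U ≈ 160 J

L = μ₀μᵣN²A/(2πR) = (4π×10⁻⁷)(417)(2720)²(5.260×10^-4)/(2π×0.207) = 1.568 H.
U = ½LI² = ½(1.568)(14.3)² = 160.3 J.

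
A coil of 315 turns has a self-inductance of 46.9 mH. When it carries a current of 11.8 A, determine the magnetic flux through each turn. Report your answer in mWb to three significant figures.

From L = NΦ_B/I, the flux per turn is Φ_B = LI/N.
Φ_B = (4.690×10^-2 H)(11.8 A)/315 = 1.757×10^-3 Wb.

Φ_B ≈ 1.76 mWb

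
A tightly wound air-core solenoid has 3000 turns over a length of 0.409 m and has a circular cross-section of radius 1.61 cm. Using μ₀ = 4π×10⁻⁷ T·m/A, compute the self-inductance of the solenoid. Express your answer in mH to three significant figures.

L ≈ 22.5 mH

A = πr² = π(1.610×10^-2 m)² = 8.143×10^-4 m².
For a long solenoid, L = μ₀N²A/ℓ.
L = (4π×10⁻⁷)(3000)²(8.143×10^-4)/(0.409 m) = 2.252×10^-2 H.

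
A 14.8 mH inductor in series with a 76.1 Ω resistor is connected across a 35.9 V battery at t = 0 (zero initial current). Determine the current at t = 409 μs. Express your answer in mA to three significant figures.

τ = L/R = 1.480×10^-2/76.1 = 1.9448×10^-4 s; final current I_∞ = ε/R = 35.9/76.1 = 0.4717 A.
I(t) = I_∞(1 − e^(−t/τ)) with t/τ = 2.103.
I = (0.4717)(1 − e^(−2.103)) = 0.4142 A.

I ≈ 414 mA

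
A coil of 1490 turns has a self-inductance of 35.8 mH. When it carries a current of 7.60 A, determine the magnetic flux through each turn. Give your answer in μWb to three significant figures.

From L = NΦ_B/I, the flux per turn is Φ_B = LI/N.
Φ_B = (3.580×10^-2 H)(7.60 A)/1490 = 1.826×10^-4 Wb.

Φ_B ≈ 183 μWb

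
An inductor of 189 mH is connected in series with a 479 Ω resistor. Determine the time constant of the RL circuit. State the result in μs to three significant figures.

τ = L/R = (0.189 H)/(479 Ω) = 3.946×10^-4 s.

τ ≈ 395 μs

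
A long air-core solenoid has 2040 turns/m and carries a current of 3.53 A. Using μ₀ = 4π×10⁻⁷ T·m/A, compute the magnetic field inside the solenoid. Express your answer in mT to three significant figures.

B ≈ 9.05 mT

Inside a long solenoid, B = μ₀nI.
B = (4π×10⁻⁷)(2.040×10^3 m⁻¹)(3.53 A) = 9.049×10^-3 T.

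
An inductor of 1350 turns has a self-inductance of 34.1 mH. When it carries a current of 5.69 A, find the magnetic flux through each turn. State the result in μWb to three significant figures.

From L = NΦ_B/I, the flux per turn is Φ_B = LI/N.
Φ_B = (3.410×10^-2 H)(5.69 A)/1350 = 1.437×10^-4 Wb.

Φ_B ≈ 144 μWb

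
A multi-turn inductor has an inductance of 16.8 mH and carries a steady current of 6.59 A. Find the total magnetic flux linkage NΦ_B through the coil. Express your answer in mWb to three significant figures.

NΦ_B ≈ 111 mWb

From L = NΦ_B/I, the flux linkage is NΦ_B = LI.
NΦ_B = (1.680×10^-2 H)(6.59 A) = 0.1107 Wb.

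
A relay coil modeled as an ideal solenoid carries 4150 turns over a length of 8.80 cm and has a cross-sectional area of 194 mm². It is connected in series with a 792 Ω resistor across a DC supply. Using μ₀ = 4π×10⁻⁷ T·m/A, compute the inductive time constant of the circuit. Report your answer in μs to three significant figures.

A = 194 mm² = 1.940×10^-4 m².
L = μ₀N²A/ℓ = (4π×10⁻⁷)(4150)²(1.940×10^-4)/(8.800×10^-2) = 4.771×10^-2 H.
τ = L/R = (4.771×10^-2)/(792) = 6.024×10^-5 s.

τ ≈ 60.2 μs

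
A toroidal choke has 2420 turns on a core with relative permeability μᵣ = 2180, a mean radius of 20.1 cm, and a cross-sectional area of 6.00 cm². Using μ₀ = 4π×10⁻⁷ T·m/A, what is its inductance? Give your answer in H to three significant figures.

For a thin toroid, L = μ₀μᵣN²A/(2πR).
L = (4π×10⁻⁷)(2180)(2420)²(6.000×10^-4) / (2π×0.201 m) = 7.622 H.

L ≈ 7.62 H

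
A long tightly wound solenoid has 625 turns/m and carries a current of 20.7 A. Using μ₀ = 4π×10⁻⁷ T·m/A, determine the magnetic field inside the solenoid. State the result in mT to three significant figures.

Inside a long solenoid, B = μ₀nI.
B = (4π×10⁻⁷)(625 m⁻¹)(20.7 A) = 1.626×10^-2 T.

B ≈ 16.3 mT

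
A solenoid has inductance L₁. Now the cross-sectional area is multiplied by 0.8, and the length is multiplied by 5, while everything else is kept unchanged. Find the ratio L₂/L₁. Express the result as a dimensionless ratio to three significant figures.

L₂/L₁ = 0.160

For a solenoid, L ∝ μᵣN²A/ℓ.
L₂/L₁ = (0.8) × (5)^-1 = 0.160.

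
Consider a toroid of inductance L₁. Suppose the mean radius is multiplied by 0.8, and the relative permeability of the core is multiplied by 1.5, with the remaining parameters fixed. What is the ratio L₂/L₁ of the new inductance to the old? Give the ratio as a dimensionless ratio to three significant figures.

L₂/L₁ = 1.88

For a toroid, L ∝ μᵣN²A/R.
L₂/L₁ = (0.8)^-1 × (1.5) = 1.88.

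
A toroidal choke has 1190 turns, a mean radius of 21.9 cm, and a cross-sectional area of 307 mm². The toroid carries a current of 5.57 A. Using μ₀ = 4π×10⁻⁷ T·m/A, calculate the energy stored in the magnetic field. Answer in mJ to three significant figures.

L = μ₀N²A/(2πR) = (4π×10⁻⁷)(1190)²(3.070×10^-4)/(2π×0.219) = 3.970×10^-4 H.
U = ½LI² = ½(3.970×10^-4)(5.57)² = 6.159×10^-3 J.

U ≈ 6.16 mJ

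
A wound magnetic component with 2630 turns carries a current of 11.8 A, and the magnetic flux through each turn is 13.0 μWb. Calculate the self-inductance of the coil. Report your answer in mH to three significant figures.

Self-inductance is defined by L = NΦ_B/I (flux linkage over current).
L = (2630)(1.300×10^-5 Wb)/(11.8 A) = 2.897×10^-3 H.

L ≈ 2.90 mH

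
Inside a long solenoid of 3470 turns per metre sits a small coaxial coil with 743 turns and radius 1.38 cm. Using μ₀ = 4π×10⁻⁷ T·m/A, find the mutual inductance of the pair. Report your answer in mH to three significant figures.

M ≈ 1.94 mH

The outer solenoid produces a uniform field B₁ = μ₀n₁I₁ across the inner coil,
so the flux linkage is N₂Φ = N₂B₁A₂ = μ₀n₁N₂A₂·I₁, giving M = μ₀n₁N₂A₂.
A₂ = πr² = π(1.380×10^-2 m)² = 5.983×10^-4 m².
M = (4π×10⁻⁷)(3470)(743)(5.983×10^-4) = 1.938×10^-3 H.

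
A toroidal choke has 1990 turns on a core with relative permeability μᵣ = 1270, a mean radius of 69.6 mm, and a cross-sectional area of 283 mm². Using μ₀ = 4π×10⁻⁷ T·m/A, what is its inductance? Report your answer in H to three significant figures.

For a thin toroid, L = μ₀μᵣN²A/(2πR).
L = (4π×10⁻⁷)(1270)(1990)²(2.830×10^-4) / (2π×6.960×10^-2 m) = 4.09 H.

L ≈ 4.09 H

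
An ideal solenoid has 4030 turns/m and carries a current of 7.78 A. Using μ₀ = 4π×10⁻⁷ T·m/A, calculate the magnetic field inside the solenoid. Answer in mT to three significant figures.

B ≈ 39.4 mT

Inside a long solenoid, B = μ₀nI.
B = (4π×10⁻⁷)(4.030×10^3 m⁻¹)(7.78 A) = 3.940×10^-2 T.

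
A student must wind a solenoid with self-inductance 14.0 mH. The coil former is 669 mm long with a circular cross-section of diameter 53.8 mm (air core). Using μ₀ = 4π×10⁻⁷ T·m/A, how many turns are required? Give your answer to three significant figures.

N ≈ 1810 turns

A = π(d/2)² = π(2.690×10^-2 m)² = 2.273×10^-3 m².
From L = μ₀N²A/ℓ, N = √(Lℓ / (μ₀A)).
N = √[(1.400×10^-2)(0.669) / ((4π×10⁻⁷)×2.273×10^-3)] = √(3.279×10^6) ≈ 1810.7.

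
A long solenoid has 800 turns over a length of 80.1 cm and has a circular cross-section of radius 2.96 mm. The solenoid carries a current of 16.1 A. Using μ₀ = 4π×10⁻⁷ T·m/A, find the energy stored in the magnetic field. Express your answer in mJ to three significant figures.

U ≈ 3.58 mJ

A = πr² = π(2.960×10^-3 m)² = 2.753×10^-5 m².
L = μ₀N²A/ℓ = (4π×10⁻⁷)(800)²(2.753×10^-5)/(0.801) = 2.764×10^-5 H.
U = ½LI² = ½(2.764×10^-5)(16.1)² = 3.582×10^-3 J.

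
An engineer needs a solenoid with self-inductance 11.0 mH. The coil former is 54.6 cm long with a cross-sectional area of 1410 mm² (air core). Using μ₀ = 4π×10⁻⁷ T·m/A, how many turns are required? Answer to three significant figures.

A = 1410 mm² = 1.410×10^-3 m².
From L = μ₀N²A/ℓ, N = √(Lℓ / (μ₀A)).
N = √[(1.100×10^-2)(0.546) / ((4π×10⁻⁷)×1.410×10^-3)] = √(3.390×10^6) ≈ 1841.1.

N ≈ 1840 turns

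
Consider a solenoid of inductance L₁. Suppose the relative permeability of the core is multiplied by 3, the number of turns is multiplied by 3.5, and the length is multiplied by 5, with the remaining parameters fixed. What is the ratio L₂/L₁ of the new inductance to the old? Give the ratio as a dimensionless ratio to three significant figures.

For a solenoid, L ∝ μᵣN²A/ℓ.
L₂/L₁ = (3) × (3.5)^2 × (5)^-1 = 7.35.

L₂/L₁ = 7.35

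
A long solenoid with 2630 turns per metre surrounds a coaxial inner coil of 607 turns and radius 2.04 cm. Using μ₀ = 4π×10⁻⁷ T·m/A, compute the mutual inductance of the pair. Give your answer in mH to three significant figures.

M ≈ 2.62 mH

The outer solenoid produces a uniform field B₁ = μ₀n₁I₁ across the inner coil,
so the flux linkage is N₂Φ = N₂B₁A₂ = μ₀n₁N₂A₂·I₁, giving M = μ₀n₁N₂A₂.
A₂ = πr² = π(2.040×10^-2 m)² = 1.307×10^-3 m².
M = (4π×10⁻⁷)(2630)(607)(1.307×10^-3) = 2.623×10^-3 H.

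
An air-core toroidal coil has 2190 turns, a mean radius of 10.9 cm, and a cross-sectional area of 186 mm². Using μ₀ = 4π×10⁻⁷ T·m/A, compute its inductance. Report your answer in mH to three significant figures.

L ≈ 1.64 mH

For a thin toroid, L = μ₀N²A/(2πR).
L = (4π×10⁻⁷)(2190)²(1.860×10^-4) / (2π×0.109 m) = 1.637×10^-3 H.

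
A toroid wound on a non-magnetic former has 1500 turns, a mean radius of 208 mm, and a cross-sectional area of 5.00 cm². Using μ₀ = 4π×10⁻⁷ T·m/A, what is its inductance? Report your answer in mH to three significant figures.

L ≈ 1.08 mH

For a thin toroid, L = μ₀N²A/(2πR).
L = (4π×10⁻⁷)(1500)²(5.000×10^-4) / (2π×0.208 m) = 1.082×10^-3 H.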